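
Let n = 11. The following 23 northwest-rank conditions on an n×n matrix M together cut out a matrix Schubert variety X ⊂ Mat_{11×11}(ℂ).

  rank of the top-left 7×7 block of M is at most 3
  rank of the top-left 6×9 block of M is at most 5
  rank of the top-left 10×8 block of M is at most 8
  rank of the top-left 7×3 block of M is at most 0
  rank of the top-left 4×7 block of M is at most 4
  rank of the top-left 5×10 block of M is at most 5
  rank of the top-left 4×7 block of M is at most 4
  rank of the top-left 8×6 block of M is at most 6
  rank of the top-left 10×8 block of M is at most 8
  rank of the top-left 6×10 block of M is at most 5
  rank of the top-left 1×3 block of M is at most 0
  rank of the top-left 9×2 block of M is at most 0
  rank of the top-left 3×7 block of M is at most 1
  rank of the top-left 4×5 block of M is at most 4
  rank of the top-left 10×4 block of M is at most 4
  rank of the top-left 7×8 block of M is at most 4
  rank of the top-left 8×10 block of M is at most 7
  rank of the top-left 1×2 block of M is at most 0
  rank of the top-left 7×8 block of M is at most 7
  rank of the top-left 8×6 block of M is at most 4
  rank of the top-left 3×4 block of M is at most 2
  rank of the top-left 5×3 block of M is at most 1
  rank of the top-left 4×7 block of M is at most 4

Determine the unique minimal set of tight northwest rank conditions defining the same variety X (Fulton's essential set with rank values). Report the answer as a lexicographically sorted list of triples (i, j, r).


Rank table r_w(11×11) implied by the 23 constraints:

  row 1: 0, 0, 0, 1, 1, 1, 1, 1, 1, 1, 1
  row 2: 0, 0, 0, 1, 1, 1, 1, 2, 2, 2, 2
  row 3: 0, 0, 0, 1, 1, 1, 1, 2, 3, 3, 3
  row 4: 0, 0, 0, 1, 2, 2, 2, 3, 4, 4, 4
  row 5: 0, 0, 0, 1, 2, 3, 3, 4, 5, 5, 5
  row 6: 0, 0, 0, 1, 2, 3, 3, 4, 5, 5, 6
  row 7: 0, 0, 0, 1, 2, 3, 3, 4, 5, 6, 7
  row 8: 0, 0, 1, 2, 3, 4, 4, 5, 6, 7, 8
  row 9: 0, 0, 1, 2, 3, 4, 5, 6, 7, 8, 9
  row 10: 1, 1, 2, 3, 4, 5, 6, 7, 8, 9, 10
  row 11: 1, 2, 3, 4, 5, 6, 7, 8, 9, 10, 11

reading off 1-entries of Δ²R: w = (4, 8, 9, 5, 6, 11, 10, 3, 7, 1, 2).

|D(w)|=34, |Ess(w)|=5:

[(3, 7, 1), (6, 10, 5), (7, 3, 0), (7, 7, 3), (9, 2, 0)]


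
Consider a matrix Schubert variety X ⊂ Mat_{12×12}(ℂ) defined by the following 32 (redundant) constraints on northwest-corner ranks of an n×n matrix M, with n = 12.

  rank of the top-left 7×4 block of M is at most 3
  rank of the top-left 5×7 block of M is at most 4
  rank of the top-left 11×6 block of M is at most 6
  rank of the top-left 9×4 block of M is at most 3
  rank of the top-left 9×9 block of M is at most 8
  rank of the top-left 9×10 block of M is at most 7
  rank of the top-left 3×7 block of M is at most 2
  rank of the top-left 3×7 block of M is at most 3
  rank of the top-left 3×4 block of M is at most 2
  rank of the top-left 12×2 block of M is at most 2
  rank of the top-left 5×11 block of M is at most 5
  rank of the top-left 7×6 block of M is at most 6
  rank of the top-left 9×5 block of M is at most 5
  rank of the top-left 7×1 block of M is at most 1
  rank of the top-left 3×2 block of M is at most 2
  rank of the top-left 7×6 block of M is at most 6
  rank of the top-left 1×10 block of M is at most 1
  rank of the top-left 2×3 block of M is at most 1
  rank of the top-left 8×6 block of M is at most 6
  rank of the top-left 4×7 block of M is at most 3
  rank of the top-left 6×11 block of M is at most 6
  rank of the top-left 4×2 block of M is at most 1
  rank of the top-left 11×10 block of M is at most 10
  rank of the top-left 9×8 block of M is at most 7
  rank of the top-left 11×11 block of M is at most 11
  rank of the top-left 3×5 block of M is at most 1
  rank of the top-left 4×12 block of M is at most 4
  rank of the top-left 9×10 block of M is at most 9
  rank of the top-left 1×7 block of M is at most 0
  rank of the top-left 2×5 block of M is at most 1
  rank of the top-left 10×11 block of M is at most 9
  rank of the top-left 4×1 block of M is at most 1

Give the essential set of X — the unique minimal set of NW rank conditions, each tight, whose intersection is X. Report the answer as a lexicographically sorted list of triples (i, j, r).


Recovering R(i,j) via the rank-extension bound from the 32 conditions:

  0, 0, 0, 0, 0, 0, 0, 1, 1, 1, 1, 1
  1, 1, 1, 1, 1, 1, 1, 2, 2, 2, 2, 2
  1, 1, 1, 1, 1, 2, 2, 3, 3, 3, 3, 3
  1, 1, 2, 2, 2, 3, 3, 4, 4, 4, 4, 4
  1, 2, 3, 3, 3, 4, 4, 5, 5, 5, 5, 5
  1, 2, 3, 3, 4, 5, 5, 6, 6, 6, 6, 6
  1, 2, 3, 3, 4, 5, 6, 7, 7, 7, 7, 7
  1, 2, 3, 3, 4, 5, 6, 7, 7, 7, 8, 8
  1, 2, 3, 3, 4, 5, 6, 7, 7, 7, 8, 9
  1, 2, 3, 4, 5, 6, 7, 8, 8, 8, 9, 10
  1, 2, 3, 4, 5, 6, 7, 8, 9, 9, 10, 11
  1, 2, 3, 4, 5, 6, 7, 8, 9, 10, 11, 12

so w = (8, 1, 6, 3, 2, 5, 7, 11, 12, 4, 9, 10).

ℓ(w)=20; the 5 essential cells (i,j,r):

[(1, 7, 0), (3, 5, 1), (4, 2, 1), (9, 4, 3), (9, 10, 7)]


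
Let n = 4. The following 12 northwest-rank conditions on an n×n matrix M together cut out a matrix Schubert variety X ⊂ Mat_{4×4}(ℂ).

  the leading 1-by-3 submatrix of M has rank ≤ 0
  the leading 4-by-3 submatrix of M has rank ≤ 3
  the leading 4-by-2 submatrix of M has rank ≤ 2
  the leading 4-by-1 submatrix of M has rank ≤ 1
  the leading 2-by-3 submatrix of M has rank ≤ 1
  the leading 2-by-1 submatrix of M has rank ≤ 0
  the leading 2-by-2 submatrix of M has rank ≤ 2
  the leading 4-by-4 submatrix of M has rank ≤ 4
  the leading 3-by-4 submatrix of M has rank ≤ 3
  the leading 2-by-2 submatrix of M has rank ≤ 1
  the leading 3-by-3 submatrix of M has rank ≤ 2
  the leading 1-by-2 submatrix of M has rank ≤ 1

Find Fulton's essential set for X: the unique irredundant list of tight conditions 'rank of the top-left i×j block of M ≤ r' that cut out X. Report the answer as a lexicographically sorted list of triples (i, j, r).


Rank table r_w(4×4) implied by the 12 constraints:

  i=1: 0, 0, 0, 1
  i=2: 0, 1, 1, 2
  i=3: 1, 2, 2, 3
  i=4: 1, 2, 3, 4

reading off 1-entries of Δ²R: w = (4, 2, 1, 3).

D(w) has 4 cells with 2 SE-corners; essential set:

[(1, 3, 0), (2, 1, 0)]


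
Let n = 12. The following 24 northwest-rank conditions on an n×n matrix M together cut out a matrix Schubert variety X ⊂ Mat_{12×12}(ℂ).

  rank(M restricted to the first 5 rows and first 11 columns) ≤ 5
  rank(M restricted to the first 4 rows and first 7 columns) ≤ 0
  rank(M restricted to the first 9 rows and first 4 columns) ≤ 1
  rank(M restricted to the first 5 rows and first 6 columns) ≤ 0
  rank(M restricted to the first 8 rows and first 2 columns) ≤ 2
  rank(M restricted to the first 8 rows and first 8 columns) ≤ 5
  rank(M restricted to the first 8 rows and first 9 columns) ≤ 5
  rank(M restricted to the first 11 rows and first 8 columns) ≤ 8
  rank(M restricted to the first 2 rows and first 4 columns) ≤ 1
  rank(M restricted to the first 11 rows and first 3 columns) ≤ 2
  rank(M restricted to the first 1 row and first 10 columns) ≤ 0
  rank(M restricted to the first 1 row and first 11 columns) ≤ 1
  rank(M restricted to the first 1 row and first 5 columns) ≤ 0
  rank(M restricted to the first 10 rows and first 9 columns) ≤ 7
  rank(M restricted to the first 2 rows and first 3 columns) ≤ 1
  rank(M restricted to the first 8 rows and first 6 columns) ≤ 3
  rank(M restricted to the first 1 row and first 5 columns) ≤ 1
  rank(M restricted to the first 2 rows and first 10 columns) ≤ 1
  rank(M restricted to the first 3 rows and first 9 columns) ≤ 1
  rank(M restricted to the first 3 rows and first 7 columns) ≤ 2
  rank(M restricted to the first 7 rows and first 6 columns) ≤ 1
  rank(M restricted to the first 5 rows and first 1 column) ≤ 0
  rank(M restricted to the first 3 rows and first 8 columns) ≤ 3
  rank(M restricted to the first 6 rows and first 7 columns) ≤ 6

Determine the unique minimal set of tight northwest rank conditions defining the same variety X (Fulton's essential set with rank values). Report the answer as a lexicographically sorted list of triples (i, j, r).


The tightest implied rank at each (i,j), from the 24 conditions:

  R[1]: 0, 0, 0, 0, 0, 0, 0, 0, 0, 0, 1, 1
  R[2]: 0, 0, 0, 0, 0, 0, 0, 1, 1, 1, 2, 2
  R[3]: 0, 0, 0, 0, 0, 0, 0, 1, 1, 2, 3, 3
  R[4]: 0, 0, 0, 0, 0, 0, 0, 1, 2, 3, 4, 4
  R[5]: 0, 0, 0, 0, 0, 0, 1, 2, 3, 4, 5, 5
  R[6]: 1, 1, 1, 1, 1, 1, 2, 3, 4, 5, 6, 6
  R[7]: 1, 1, 1, 1, 1, 1, 2, 3, 4, 5, 6, 7
  R[8]: 1, 1, 1, 1, 2, 2, 3, 4, 5, 6, 7, 8
  R[9]: 1, 1, 1, 1, 2, 3, 4, 5, 6, 7, 8, 9
  R[10]: 1, 2, 2, 2, 3, 4, 5, 6, 7, 8, 9, 10
  R[11]: 1, 2, 2, 3, 4, 5, 6, 7, 8, 9, 10, 11
  R[12]: 1, 2, 3, 4, 5, 6, 7, 8, 9, 10, 11, 12

giving w = (11, 8, 10, 9, 7, 1, 12, 5, 6, 2, 4, 3) via Δ²R.

7 SE-corners of the 50-cell Rothe diagram give Ess(w):

[(1, 10, 0), (3, 9, 1), (4, 7, 0), (5, 6, 0), (7, 6, 1), (9, 4, 1), (11, 3, 2)]


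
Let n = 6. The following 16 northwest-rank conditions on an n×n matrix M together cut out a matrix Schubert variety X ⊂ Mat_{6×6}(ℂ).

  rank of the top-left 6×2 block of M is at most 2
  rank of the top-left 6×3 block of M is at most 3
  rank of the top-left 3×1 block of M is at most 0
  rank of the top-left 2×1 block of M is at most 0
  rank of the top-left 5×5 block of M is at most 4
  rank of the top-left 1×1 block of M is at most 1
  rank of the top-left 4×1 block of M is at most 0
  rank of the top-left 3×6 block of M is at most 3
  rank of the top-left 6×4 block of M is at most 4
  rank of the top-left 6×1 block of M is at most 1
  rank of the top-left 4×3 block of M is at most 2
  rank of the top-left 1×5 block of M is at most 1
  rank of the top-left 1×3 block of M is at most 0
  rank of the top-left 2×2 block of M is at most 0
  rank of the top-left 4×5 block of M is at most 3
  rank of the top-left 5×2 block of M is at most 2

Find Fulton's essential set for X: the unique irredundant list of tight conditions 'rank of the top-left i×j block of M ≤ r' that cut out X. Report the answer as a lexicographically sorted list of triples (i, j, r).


Propagating the 16 rank bounds to every northwest block:

  i=1: 0 | 0 | 0 | 1 | 1 | 1
  i=2: 0 | 0 | 1 | 2 | 2 | 2
  i=3: 0 | 1 | 2 | 3 | 3 | 3
  i=4: 0 | 1 | 2 | 3 | 3 | 4
  i=5: 1 | 2 | 3 | 4 | 4 | 5
  i=6: 1 | 2 | 3 | 4 | 5 | 6

the unique w with this rank table is (4, 3, 2, 6, 1, 5).

|D(w)|=8, |Ess(w)|=4:

[(1, 3, 0), (2, 2, 0), (4, 1, 0), (4, 5, 3)]


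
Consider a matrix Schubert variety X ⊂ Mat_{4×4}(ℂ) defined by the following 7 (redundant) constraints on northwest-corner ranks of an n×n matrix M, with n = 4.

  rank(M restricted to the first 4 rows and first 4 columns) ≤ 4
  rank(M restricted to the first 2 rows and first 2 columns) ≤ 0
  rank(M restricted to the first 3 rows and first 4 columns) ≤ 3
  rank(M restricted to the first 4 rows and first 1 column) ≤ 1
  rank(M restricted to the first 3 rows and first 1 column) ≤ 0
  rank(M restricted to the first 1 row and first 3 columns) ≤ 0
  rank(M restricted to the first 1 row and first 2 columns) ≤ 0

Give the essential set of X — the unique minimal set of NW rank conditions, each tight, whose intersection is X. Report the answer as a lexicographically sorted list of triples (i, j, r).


Reconstructing r_w from the 7 given conditions:

  0 | 0 | 0 | 1
  0 | 0 | 1 | 2
  0 | 1 | 2 | 3
  1 | 2 | 3 | 4

hence w(1..4) = (4, 3, 2, 1).

ℓ(w)=6; the 3 essential cells (i,j,r):

[(1, 3, 0), (2, 2, 0), (3, 1, 0)]


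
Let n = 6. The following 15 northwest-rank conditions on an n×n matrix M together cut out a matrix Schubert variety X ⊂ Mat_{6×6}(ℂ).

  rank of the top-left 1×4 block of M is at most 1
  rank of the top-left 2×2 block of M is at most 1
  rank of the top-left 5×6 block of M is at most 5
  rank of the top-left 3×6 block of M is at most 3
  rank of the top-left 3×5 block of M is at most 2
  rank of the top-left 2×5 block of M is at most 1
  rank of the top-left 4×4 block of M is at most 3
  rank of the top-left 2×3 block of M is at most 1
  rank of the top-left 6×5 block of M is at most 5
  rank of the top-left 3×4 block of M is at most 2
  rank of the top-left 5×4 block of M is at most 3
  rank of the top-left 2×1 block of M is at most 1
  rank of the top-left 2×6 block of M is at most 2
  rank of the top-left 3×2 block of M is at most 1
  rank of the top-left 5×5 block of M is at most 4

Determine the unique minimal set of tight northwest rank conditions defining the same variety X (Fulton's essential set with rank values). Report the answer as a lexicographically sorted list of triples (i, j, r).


Computing R[i][j] = min implied NW-rank bound (n=6, 15 conditions):

  i=1: 1 1 1 1 1 1
  i=2: 1 1 1 1 1 2
  i=3: 1 1 2 2 2 3
  i=4: 1 2 3 3 3 4
  i=5: 1 2 3 3 4 5
  i=6: 1 2 3 4 5 6

the unique w with this rank table is (1, 6, 3, 2, 5, 4).

|D(w)|=6, |Ess(w)|=3:

[(2, 5, 1), (3, 2, 1), (5, 4, 3)]


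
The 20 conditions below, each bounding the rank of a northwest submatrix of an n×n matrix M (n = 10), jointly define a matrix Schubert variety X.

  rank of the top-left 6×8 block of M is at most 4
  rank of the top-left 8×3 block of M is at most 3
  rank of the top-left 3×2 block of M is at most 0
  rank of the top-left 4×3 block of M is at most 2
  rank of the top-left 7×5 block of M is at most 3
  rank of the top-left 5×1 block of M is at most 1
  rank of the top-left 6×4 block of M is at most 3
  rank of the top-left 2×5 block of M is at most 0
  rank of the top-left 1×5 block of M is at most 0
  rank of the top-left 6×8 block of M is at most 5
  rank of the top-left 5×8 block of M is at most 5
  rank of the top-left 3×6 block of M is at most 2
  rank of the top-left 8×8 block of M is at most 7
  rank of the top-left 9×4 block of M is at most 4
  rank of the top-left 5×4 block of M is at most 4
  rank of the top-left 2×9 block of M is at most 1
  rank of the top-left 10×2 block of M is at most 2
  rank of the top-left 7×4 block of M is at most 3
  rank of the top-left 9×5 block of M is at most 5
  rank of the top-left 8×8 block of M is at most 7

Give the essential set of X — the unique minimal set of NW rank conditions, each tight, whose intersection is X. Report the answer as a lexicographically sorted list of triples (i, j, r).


Propagating the 20 rank bounds to every northwest block:

  i=1: 0 0 0 0 0 1 1 1 1 1
  i=2: 0 0 0 0 0 1 1 1 1 2
  i=3: 0 0 1 1 1 2 2 2 2 3
  i=4: 1 1 2 2 2 3 3 3 3 4
  i=5: 1 2 3 3 3 4 4 4 4 5
  i=6: 1 2 3 3 3 4 4 4 5 6
  i=7: 1 2 3 3 3 4 5 5 6 7
  i=8: 1 2 3 4 4 5 6 6 7 8
  i=9: 1 2 3 4 5 6 7 7 8 9
  i=10: 1 2 3 4 5 6 7 8 9 10

hence w(1..10) = (6, 10, 3, 1, 2, 9, 7, 4, 5, 8).

|D(w)|=21, |Ess(w)|=5:

[(2, 5, 0), (2, 9, 1), (3, 2, 0), (6, 8, 4), (7, 5, 3)]


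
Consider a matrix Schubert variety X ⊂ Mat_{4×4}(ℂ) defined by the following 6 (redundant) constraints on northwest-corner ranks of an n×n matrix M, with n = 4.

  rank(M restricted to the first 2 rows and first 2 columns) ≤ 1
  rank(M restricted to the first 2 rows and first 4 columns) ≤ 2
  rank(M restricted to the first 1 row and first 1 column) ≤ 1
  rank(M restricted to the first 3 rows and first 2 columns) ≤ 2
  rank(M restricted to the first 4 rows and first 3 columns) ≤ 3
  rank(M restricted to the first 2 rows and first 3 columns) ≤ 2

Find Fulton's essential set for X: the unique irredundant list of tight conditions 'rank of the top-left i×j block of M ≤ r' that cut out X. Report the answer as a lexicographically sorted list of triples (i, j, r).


The tightest implied rank at each (i,j), from the 6 conditions:

  R[1]: 1, 1, 1, 1
  R[2]: 1, 1, 2, 2
  R[3]: 1, 2, 3, 3
  R[4]: 1, 2, 3, 4

reading off 1-entries of Δ²R: w = (1, 3, 2, 4).

D(w) has 1 cell with 1 SE-corner; essential set:

[(2, 2, 1)]


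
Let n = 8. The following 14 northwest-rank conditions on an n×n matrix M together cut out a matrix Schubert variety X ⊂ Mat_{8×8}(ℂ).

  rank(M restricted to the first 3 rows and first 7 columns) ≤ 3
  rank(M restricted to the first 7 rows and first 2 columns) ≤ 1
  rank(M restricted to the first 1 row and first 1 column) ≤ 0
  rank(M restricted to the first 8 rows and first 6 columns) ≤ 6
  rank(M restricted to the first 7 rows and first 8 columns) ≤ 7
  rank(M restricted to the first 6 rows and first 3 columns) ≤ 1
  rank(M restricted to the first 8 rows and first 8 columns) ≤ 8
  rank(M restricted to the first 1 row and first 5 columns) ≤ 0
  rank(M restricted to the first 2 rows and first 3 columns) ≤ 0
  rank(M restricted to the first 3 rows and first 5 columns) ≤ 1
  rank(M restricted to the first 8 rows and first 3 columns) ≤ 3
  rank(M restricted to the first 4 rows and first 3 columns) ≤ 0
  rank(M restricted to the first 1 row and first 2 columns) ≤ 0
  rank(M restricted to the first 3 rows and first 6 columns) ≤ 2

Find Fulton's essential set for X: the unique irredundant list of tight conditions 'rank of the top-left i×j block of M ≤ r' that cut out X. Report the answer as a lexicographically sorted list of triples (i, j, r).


Rank table r_w(8×8) implied by the 14 constraints:

  row 1: 0  0  0  0  0  1  1  1
  row 2: 0  0  0  1  1  2  2  2
  row 3: 0  0  0  1  1  2  3  3
  row 4: 0  0  0  1  2  3  4  4
  row 5: 1  1  1  2  3  4  5  5
  row 6: 1  1  1  2  3  4  5  6
  row 7: 1  1  2  3  4  5  6  7
  row 8: 1  2  3  4  5  6  7  8

reading off 1-entries of Δ²R: w = (6, 4, 7, 5, 1, 8, 3, 2).

D(w) has 18 cells with 5 SE-corners; essential set:

[(1, 5, 0), (3, 5, 1), (4, 3, 0), (6, 3, 1), (7, 2, 1)]


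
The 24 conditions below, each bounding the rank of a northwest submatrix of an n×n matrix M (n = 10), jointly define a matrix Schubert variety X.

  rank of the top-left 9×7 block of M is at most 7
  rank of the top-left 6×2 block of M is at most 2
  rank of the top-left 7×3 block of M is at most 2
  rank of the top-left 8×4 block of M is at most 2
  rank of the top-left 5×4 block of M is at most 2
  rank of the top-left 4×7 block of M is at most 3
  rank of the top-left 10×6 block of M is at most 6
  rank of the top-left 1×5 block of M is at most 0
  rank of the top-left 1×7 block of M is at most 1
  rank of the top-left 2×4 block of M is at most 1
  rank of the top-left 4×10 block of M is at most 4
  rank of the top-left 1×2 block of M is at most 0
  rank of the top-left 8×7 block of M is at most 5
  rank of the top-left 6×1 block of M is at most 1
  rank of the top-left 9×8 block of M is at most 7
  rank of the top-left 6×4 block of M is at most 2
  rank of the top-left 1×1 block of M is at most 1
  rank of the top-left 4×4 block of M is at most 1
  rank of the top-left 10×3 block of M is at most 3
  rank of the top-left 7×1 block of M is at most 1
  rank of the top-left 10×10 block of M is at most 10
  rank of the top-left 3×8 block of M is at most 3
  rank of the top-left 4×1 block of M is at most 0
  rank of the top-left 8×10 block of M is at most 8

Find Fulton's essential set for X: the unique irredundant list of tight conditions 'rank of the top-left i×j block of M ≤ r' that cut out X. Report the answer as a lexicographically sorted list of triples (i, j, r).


The tightest implied rank at each (i,j), from the 24 conditions:

  0  0  0  0  0  1  1  1  1  1
  0  1  1  1  1  2  2  2  2  2
  0  1  1  1  2  3  3  3  3  3
  0  1  1  1  2  3  3  4  4  4
  1  2  2  2  3  4  4  5  5  5
  1  2  2  2  3  4  5  6  6  6
  1  2  2  2  3  4  5  6  7  7
  1  2  2  2  3  4  5  6  7  8
  1  2  3  3  4  5  6  7  8  9
  1  2  3  4  5  6  7  8  9  10

so w = (6, 2, 5, 8, 1, 7, 9, 10, 3, 4).

Fulton essential set (5 of the 19 Rothe cells):

[(1, 5, 0), (4, 1, 0), (4, 4, 1), (4, 7, 3), (8, 4, 2)]


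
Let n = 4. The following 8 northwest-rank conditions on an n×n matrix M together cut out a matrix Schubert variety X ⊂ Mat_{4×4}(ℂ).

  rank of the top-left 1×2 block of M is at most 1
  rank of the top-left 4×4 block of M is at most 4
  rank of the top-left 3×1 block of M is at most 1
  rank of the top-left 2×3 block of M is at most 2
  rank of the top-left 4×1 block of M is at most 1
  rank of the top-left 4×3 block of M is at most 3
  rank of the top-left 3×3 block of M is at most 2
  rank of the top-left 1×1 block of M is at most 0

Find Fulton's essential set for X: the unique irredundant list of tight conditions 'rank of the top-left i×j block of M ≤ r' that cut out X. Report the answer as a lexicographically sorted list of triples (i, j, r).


Computing R[i][j] = min implied NW-rank bound (n=4, 8 conditions):

  i=1: 0  1  1  1
  i=2: 1  2  2  2
  i=3: 1  2  2  3
  i=4: 1  2  3  4

reading off 1-entries of Δ²R: w = (2, 1, 4, 3).

ℓ(w)=2; the 2 essential cells (i,j,r):

[(1, 1, 0), (3, 3, 2)]


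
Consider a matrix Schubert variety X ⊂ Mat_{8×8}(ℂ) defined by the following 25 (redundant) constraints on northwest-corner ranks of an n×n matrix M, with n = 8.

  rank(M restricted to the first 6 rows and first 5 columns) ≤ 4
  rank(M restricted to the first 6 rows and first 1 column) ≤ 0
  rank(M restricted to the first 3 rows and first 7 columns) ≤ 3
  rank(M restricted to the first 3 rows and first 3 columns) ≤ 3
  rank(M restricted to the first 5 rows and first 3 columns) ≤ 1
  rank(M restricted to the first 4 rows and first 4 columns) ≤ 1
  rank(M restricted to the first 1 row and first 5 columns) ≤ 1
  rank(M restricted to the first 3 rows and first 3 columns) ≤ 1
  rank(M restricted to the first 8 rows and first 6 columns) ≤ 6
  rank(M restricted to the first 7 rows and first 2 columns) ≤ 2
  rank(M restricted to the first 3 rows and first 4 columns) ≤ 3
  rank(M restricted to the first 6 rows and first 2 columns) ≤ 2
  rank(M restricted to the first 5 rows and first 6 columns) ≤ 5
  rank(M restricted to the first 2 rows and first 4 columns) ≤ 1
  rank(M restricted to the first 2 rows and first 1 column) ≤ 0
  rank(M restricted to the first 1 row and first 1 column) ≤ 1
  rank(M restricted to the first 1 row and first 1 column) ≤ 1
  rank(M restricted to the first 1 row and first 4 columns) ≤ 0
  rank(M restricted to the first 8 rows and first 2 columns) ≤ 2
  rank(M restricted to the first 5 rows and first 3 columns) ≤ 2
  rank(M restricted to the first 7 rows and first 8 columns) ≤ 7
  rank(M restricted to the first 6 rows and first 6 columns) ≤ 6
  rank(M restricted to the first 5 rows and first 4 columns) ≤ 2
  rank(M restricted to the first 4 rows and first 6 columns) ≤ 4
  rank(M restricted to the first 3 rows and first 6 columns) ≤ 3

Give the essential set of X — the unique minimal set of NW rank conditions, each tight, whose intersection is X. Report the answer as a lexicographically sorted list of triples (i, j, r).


Computing R[i][j] = min implied NW-rank bound (n=8, 25 conditions):

  i=1: 0  0  0  0  1  1  1  1
  i=2: 0  1  1  1  2  2  2  2
  i=3: 0  1  1  1  2  3  3  3
  i=4: 0  1  1  1  2  3  4  4
  i=5: 0  1  1  2  3  4  5  5
  i=6: 0  1  2  3  4  5  6  6
  i=7: 1  2  3  4  5  6  7  7
  i=8: 1  2  3  4  5  6  7  8

giving w = (5, 2, 6, 7, 4, 3, 1, 8) via Δ²R.

4 SE-corners of the 14-cell Rothe diagram give Ess(w):

[(1, 4, 0), (4, 4, 1), (5, 3, 1), (6, 1, 0)]


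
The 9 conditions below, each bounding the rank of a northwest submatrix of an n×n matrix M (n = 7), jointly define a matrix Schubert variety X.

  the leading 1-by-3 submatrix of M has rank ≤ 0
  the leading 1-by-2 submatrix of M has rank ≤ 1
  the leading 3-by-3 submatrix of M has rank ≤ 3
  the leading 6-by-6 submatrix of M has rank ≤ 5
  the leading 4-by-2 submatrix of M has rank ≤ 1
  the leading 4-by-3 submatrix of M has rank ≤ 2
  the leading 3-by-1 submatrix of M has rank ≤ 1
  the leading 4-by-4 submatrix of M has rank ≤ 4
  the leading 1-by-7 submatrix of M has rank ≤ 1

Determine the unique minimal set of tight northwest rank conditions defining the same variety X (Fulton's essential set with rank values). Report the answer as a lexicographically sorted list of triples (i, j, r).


Rank table r_w(7×7) implied by the 9 constraints:

  0 | 0 | 0 | 1 | 1 | 1 | 1
  1 | 1 | 1 | 2 | 2 | 2 | 2
  1 | 1 | 2 | 3 | 3 | 3 | 3
  1 | 1 | 2 | 3 | 4 | 4 | 4
  1 | 2 | 3 | 4 | 5 | 5 | 5
  1 | 2 | 3 | 4 | 5 | 5 | 6
  1 | 2 | 3 | 4 | 5 | 6 | 7

giving w = (4, 1, 3, 5, 2, 7, 6) via Δ²R.

3 SE-corners of the 6-cell Rothe diagram give Ess(w):

[(1, 3, 0), (4, 2, 1), (6, 6, 5)]


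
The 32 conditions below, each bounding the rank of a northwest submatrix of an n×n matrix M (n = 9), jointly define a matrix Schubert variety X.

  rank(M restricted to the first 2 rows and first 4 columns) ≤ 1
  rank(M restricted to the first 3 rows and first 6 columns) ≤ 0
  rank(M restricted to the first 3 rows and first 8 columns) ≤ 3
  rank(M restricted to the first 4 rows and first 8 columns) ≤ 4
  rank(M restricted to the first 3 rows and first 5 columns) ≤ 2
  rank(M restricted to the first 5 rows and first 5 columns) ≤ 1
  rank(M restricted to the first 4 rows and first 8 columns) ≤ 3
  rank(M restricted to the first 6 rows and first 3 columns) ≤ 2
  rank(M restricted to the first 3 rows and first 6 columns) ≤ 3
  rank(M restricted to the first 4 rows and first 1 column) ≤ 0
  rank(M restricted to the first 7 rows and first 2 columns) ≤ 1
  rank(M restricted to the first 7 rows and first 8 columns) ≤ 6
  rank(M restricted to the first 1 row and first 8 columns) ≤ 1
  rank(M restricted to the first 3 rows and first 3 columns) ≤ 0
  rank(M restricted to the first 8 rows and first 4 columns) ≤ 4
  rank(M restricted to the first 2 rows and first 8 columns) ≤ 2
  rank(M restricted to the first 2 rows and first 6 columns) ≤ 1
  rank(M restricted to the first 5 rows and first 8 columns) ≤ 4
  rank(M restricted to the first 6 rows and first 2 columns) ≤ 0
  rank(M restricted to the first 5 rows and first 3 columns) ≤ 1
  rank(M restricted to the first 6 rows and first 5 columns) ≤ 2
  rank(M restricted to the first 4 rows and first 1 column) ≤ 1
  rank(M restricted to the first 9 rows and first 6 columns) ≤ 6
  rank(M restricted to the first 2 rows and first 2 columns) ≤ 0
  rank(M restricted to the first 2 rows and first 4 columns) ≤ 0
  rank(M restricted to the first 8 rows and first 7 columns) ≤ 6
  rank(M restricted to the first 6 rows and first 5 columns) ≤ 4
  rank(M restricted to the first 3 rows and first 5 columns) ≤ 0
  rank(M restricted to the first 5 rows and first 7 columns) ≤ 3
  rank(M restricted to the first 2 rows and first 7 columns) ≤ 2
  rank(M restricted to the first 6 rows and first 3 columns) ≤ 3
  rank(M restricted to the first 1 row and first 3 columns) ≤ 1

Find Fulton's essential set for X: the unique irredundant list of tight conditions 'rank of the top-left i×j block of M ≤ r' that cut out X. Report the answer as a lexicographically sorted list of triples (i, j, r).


The tightest implied rank at each (i,j), from the 32 conditions:

  row 1: 0, 0, 0, 0, 0, 0, 1, 1, 1
  row 2: 0, 0, 0, 0, 0, 0, 1, 2, 2
  row 3: 0, 0, 0, 0, 0, 0, 1, 2, 3
  row 4: 0, 0, 1, 1, 1, 1, 2, 3, 4
  row 5: 0, 0, 1, 1, 1, 2, 3, 4, 5
  row 6: 0, 0, 1, 2, 2, 3, 4, 5, 6
  row 7: 1, 1, 2, 3, 3, 4, 5, 6, 7
  row 8: 1, 2, 3, 4, 4, 5, 6, 7, 8
  row 9: 1, 2, 3, 4, 5, 6, 7, 8, 9

giving w = (7, 8, 9, 3, 6, 4, 1, 2, 5) via Δ²R.

Fulton essential set (3 of the 26 Rothe cells):

[(3, 6, 0), (5, 5, 1), (6, 2, 0)]


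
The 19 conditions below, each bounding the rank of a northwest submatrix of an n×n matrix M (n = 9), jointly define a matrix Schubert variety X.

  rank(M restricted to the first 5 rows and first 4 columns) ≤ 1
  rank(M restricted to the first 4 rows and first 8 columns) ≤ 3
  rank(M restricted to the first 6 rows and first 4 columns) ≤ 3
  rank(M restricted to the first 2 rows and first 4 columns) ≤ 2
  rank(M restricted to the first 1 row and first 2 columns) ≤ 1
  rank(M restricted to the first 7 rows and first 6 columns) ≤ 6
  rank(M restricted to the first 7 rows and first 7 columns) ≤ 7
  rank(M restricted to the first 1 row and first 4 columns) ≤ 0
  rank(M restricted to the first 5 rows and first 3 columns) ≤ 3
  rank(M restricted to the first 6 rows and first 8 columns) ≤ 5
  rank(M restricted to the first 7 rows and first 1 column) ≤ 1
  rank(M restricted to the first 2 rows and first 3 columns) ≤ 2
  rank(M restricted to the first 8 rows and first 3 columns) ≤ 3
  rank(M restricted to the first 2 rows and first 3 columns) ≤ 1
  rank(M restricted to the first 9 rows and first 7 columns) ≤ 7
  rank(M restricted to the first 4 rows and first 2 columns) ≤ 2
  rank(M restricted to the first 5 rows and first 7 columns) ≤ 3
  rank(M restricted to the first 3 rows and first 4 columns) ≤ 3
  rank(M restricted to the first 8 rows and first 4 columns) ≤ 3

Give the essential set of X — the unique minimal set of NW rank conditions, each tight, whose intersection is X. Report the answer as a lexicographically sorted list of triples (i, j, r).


Computing R[i][j] = min implied NW-rank bound (n=9, 19 conditions):

  row 1: 0 | 0 | 0 | 0 | 1 | 1 | 1 | 1 | 1
  row 2: 1 | 1 | 1 | 1 | 2 | 2 | 2 | 2 | 2
  row 3: 1 | 1 | 1 | 1 | 2 | 3 | 3 | 3 | 3
  row 4: 1 | 1 | 1 | 1 | 2 | 3 | 3 | 3 | 4
  row 5: 1 | 1 | 1 | 1 | 2 | 3 | 3 | 4 | 5
  row 6: 1 | 2 | 2 | 2 | 3 | 4 | 4 | 5 | 6
  row 7: 1 | 2 | 3 | 3 | 4 | 5 | 5 | 6 | 7
  row 8: 1 | 2 | 3 | 3 | 4 | 5 | 6 | 7 | 8
  row 9: 1 | 2 | 3 | 4 | 5 | 6 | 7 | 8 | 9

so w = (5, 1, 6, 9, 8, 2, 3, 7, 4).

D(w) has 17 cells with 5 SE-corners; essential set:

[(1, 4, 0), (4, 8, 3), (5, 4, 1), (5, 7, 3), (8, 4, 3)]


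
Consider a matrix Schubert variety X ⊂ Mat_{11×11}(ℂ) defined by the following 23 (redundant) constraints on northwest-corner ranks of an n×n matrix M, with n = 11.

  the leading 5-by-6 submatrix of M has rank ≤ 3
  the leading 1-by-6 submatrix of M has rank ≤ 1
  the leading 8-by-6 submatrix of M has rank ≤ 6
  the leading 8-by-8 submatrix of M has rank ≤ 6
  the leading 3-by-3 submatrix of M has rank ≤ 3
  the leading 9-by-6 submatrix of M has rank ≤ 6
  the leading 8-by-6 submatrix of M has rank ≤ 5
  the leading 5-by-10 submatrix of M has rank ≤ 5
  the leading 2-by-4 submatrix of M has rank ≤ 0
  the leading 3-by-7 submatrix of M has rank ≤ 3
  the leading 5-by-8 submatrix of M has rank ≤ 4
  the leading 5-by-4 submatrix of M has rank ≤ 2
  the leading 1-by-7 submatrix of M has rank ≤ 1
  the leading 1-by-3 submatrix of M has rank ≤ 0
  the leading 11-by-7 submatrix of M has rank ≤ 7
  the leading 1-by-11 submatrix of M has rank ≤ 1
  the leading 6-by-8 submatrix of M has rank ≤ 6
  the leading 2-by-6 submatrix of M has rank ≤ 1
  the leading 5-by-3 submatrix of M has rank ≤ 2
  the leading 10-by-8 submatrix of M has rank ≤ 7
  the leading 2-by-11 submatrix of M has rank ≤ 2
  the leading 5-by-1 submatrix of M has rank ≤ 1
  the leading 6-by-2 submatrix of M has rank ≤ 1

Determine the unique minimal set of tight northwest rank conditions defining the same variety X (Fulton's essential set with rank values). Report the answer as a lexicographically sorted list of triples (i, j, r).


Rank table r_w(11×11) implied by the 23 constraints:

  row 1: 0, 0, 0, 0, 1, 1, 1, 1, 1, 1, 1
  row 2: 0, 0, 0, 0, 1, 1, 2, 2, 2, 2, 2
  row 3: 1, 1, 1, 1, 2, 2, 3, 3, 3, 3, 3
  row 4: 1, 1, 2, 2, 3, 3, 4, 4, 4, 4, 4
  row 5: 1, 1, 2, 2, 3, 3, 4, 4, 5, 5, 5
  row 6: 1, 1, 2, 3, 4, 4, 5, 5, 6, 6, 6
  row 7: 1, 2, 3, 4, 5, 5, 6, 6, 7, 7, 7
  row 8: 1, 2, 3, 4, 5, 5, 6, 6, 7, 8, 8
  row 9: 1, 2, 3, 4, 5, 6, 7, 7, 8, 9, 9
  row 10: 1, 2, 3, 4, 5, 6, 7, 7, 8, 9, 10
  row 11: 1, 2, 3, 4, 5, 6, 7, 8, 9, 10, 11

second differences of R give the permutation w = (5, 7, 1, 3, 9, 4, 2, 10, 6, 11, 8).

9 SE-corners of the 18-cell Rothe diagram give Ess(w):

[(2, 4, 0), (2, 6, 1), (5, 4, 2), (5, 6, 3), (5, 8, 4), (6, 2, 1), (8, 6, 5), (8, 8, 6), (10, 8, 7)]


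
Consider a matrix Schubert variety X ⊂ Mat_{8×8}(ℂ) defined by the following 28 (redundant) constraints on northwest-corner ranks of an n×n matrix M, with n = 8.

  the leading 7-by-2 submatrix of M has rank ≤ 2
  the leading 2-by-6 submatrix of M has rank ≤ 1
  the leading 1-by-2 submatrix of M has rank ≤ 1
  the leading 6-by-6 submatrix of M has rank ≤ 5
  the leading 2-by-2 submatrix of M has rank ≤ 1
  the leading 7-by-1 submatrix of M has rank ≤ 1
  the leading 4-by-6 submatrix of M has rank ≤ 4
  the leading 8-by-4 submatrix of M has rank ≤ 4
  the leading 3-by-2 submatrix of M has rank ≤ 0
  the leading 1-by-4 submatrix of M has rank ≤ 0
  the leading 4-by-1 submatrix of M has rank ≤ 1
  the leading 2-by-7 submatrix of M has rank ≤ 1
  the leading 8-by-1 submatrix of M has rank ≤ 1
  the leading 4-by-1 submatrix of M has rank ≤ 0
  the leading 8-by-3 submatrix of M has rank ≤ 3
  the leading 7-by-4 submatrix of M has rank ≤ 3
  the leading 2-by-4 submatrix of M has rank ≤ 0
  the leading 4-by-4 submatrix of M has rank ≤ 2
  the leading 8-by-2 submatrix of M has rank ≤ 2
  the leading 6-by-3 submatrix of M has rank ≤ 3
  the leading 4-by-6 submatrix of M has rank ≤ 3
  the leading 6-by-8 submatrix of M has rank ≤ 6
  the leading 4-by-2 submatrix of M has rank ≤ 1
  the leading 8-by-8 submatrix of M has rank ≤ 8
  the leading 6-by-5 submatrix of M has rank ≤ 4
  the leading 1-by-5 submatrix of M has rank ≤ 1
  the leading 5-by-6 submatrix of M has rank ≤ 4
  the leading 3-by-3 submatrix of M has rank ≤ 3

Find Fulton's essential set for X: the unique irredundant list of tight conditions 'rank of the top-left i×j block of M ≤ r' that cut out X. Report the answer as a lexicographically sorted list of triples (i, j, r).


Computing R[i][j] = min implied NW-rank bound (n=8, 28 conditions):

  0 0 0 0 1 1 1 1
  0 0 0 0 1 1 1 2
  0 0 1 1 2 2 2 3
  0 1 2 2 3 3 3 4
  1 2 3 3 4 4 4 5
  1 2 3 3 4 5 5 6
  1 2 3 3 4 5 6 7
  1 2 3 4 5 6 7 8

so w = (5, 8, 3, 2, 1, 6, 7, 4).

|D(w)|=15, |Ess(w)|=5:

[(2, 4, 0), (2, 7, 1), (3, 2, 0), (4, 1, 0), (7, 4, 3)]


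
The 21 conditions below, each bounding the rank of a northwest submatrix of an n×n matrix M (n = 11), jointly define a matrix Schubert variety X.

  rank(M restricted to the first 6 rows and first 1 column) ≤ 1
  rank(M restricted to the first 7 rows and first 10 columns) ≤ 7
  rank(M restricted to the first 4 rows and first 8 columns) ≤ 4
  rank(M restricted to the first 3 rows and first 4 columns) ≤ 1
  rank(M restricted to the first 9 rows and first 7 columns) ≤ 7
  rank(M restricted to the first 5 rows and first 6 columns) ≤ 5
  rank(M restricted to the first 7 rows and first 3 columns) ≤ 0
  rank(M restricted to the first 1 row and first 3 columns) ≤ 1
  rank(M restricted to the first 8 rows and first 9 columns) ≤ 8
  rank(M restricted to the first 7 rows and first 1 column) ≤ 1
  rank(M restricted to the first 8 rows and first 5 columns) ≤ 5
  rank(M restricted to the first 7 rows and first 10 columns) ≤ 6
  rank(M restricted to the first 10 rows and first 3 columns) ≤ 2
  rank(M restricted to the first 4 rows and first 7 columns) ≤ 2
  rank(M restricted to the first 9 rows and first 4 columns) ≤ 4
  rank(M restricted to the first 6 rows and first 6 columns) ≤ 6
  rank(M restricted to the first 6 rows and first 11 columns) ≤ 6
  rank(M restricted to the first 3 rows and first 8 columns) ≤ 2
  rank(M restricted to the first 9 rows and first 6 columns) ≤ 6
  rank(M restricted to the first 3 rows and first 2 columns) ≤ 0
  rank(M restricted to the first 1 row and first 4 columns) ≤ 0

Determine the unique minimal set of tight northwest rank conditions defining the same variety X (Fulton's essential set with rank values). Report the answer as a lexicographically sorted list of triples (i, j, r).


Propagating the 21 rank bounds to every northwest block:

  0, 0, 0, 0, 1, 1, 1, 1, 1, 1, 1
  0, 0, 0, 1, 2, 2, 2, 2, 2, 2, 2
  0, 0, 0, 1, 2, 2, 2, 2, 3, 3, 3
  0, 0, 0, 1, 2, 2, 2, 3, 4, 4, 4
  0, 0, 0, 1, 2, 3, 3, 4, 5, 5, 5
  0, 0, 0, 1, 2, 3, 4, 5, 6, 6, 6
  0, 0, 0, 1, 2, 3, 4, 5, 6, 6, 7
  1, 1, 1, 2, 3, 4, 5, 6, 7, 7, 8
  1, 2, 2, 3, 4, 5, 6, 7, 8, 8, 9
  1, 2, 2, 3, 4, 5, 6, 7, 8, 9, 10
  1, 2, 3, 4, 5, 6, 7, 8, 9, 10, 11

reading off 1-entries of Δ²R: w = (5, 4, 9, 8, 6, 7, 11, 1, 2, 10, 3).

D(w) has 29 cells with 6 SE-corners; essential set:

[(1, 4, 0), (3, 8, 2), (4, 7, 2), (7, 3, 0), (7, 10, 6), (10, 3, 2)]


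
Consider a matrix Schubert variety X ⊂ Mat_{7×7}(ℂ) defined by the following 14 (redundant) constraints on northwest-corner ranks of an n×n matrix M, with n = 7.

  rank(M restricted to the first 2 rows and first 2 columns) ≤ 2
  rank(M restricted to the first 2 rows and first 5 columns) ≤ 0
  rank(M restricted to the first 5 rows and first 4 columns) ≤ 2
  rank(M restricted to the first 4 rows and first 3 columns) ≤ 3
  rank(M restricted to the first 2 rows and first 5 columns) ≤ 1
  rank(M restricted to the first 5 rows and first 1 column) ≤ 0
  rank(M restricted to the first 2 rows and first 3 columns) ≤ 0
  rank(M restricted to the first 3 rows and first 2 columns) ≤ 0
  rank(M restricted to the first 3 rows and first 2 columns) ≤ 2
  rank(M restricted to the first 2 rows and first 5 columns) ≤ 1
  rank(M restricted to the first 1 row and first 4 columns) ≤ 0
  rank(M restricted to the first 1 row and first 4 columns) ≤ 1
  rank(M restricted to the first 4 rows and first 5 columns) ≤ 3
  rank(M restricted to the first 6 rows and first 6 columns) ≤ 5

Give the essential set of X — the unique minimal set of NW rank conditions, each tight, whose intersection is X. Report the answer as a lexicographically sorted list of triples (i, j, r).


The tightest implied rank at each (i,j), from the 14 conditions:

  i=1: 0, 0, 0, 0, 0, 1, 1
  i=2: 0, 0, 0, 0, 0, 1, 2
  i=3: 0, 0, 1, 1, 1, 2, 3
  i=4: 0, 1, 2, 2, 2, 3, 4
  i=5: 0, 1, 2, 2, 3, 4, 5
  i=6: 1, 2, 3, 3, 4, 5, 6
  i=7: 1, 2, 3, 4, 5, 6, 7

reading off 1-entries of Δ²R: w = (6, 7, 3, 2, 5, 1, 4).

|D(w)|=15, |Ess(w)|=4:

[(2, 5, 0), (3, 2, 0), (5, 1, 0), (5, 4, 2)]


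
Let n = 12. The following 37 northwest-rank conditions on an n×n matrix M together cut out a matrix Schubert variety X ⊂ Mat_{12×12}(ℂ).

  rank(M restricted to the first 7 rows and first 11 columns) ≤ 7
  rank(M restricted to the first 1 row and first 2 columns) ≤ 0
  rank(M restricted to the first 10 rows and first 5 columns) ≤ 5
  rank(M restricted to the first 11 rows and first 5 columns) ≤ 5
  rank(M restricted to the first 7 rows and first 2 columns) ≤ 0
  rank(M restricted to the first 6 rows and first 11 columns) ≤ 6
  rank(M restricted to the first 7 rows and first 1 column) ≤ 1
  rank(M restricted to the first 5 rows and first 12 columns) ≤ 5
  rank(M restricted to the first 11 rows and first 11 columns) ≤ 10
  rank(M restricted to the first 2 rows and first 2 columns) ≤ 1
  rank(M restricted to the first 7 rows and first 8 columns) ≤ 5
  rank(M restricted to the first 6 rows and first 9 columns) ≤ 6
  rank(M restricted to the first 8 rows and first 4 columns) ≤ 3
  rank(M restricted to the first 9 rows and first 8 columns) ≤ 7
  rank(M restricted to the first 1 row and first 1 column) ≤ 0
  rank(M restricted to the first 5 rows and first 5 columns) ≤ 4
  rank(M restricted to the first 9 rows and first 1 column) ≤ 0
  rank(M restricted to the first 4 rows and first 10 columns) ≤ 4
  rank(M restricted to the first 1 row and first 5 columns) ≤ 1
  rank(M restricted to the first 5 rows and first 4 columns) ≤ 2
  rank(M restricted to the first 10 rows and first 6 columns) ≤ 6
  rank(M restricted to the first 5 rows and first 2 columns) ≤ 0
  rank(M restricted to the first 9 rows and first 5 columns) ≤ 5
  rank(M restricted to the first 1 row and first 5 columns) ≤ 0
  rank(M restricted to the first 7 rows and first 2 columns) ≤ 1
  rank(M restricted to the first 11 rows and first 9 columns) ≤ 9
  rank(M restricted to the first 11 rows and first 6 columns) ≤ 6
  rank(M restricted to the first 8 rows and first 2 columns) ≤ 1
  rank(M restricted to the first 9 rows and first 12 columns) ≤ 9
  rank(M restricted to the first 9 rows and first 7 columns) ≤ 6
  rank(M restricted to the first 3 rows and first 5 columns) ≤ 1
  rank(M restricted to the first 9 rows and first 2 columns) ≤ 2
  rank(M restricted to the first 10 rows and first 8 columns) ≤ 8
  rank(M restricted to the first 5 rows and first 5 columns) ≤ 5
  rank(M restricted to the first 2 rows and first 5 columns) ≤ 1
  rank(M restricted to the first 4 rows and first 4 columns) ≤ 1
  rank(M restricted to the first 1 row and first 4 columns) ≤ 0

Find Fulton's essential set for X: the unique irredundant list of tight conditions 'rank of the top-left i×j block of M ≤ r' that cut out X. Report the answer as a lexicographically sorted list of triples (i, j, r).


Computing R[i][j] = min implied NW-rank bound (n=12, 37 conditions):

  i=1: 0  0  0  0  0  1  1  1  1  1  1  1
  i=2: 0  0  1  1  1  2  2  2  2  2  2  2
  i=3: 0  0  1  1  1  2  3  3  3  3  3  3
  i=4: 0  0  1  1  2  3  4  4  4  4  4  4
  i=5: 0  0  1  2  3  4  5  5  5  5  5  5
  i=6: 0  0  1  2  3  4  5  5  6  6  6  6
  i=7: 0  0  1  2  3  4  5  5  6  7  7  7
  i=8: 0  1  2  3  4  5  6  6  7  8  8  8
  i=9: 0  1  2  3  4  5  6  7  8  9  9  9
  i=10: 1  2  3  4  5  6  7  8  9  10  10  10
  i=11: 1  2  3  4  5  6  7  8  9  10  10  11
  i=12: 1  2  3  4  5  6  7  8  9  10  11  12

giving w = (6, 3, 7, 5, 4, 9, 10, 2, 8, 1, 12, 11) via Δ²R.

|D(w)|=25, |Ess(w)|=7:

[(1, 5, 0), (3, 5, 1), (4, 4, 1), (7, 2, 0), (7, 8, 5), (9, 1, 0), (11, 11, 10)]
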